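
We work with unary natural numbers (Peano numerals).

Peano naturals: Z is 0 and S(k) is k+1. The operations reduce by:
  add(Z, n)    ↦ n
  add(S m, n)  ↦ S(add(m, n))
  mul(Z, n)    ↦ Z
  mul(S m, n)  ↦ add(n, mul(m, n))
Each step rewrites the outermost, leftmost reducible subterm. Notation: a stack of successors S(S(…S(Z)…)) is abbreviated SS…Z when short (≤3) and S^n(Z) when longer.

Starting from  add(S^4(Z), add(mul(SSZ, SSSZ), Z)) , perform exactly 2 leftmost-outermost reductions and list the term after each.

Answer: after 2 steps: S(S(add(SSZ, add(mul(SSZ, SSSZ), Z))))

Working:
  start: add(S^4(Z), add(mul(SSZ, SSSZ), Z))
  →1  S(add(SSSZ, add(mul(SSZ, SSSZ), Z)))
  →2  S(S(add(SSZ, add(mul(SSZ, SSSZ), Z))))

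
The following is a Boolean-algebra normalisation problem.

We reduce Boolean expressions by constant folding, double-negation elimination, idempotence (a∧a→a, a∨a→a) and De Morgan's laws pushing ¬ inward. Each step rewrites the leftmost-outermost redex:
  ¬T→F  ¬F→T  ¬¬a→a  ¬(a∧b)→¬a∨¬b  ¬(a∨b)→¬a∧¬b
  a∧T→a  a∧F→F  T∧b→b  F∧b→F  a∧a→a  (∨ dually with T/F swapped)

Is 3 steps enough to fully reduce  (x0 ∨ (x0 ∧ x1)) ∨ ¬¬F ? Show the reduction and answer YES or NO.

Answer: YES — reaches normal form x0 ∨ (x0 ∧ x1) in 2 ≤ 3 steps

Reduction:
  start: (x0 ∨ (x0 ∧ x1)) ∨ ¬¬F
  →1  (x0 ∨ (x0 ∧ x1)) ∨ F
  →2  x0 ∨ (x0 ∧ x1)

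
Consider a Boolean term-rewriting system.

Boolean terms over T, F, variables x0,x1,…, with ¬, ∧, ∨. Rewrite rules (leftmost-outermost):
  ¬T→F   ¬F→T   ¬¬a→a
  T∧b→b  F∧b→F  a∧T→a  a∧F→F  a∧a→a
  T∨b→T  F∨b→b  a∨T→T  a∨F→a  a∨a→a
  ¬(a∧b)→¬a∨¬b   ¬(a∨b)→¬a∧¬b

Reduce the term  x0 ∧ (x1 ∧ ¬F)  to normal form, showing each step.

  start: x0 ∧ (x1 ∧ ¬F)
  →1  x0 ∧ (x1 ∧ T)
  →2  x0 ∧ x1

Answer: normal form = x0 ∧ x1  (in 2 steps)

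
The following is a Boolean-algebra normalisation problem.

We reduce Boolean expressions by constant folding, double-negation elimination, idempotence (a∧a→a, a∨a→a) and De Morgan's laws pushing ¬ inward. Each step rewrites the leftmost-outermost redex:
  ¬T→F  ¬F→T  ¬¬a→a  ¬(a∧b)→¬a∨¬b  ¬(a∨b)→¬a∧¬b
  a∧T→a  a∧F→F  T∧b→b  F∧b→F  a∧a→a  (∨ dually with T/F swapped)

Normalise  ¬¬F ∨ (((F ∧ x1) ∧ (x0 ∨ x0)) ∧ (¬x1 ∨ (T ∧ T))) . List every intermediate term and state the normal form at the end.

Answer: normal form = F  (in 5 steps)

Working:
  start: ¬¬F ∨ (((F ∧ x1) ∧ (x0 ∨ x0)) ∧ (¬x1 ∨ (T ∧ T)))
  step 1: F ∨ (((F ∧ x1) ∧ (x0 ∨ x0)) ∧ (¬x1 ∨ (T ∧ T)))
  step 2: ((F ∧ x1) ∧ (x0 ∨ x0)) ∧ (¬x1 ∨ (T ∧ T))
  step 3: (F ∧ (x0 ∨ x0)) ∧ (¬x1 ∨ (T ∧ T))
  step 4: F ∧ (¬x1 ∨ (T ∧ T))
  step 5: F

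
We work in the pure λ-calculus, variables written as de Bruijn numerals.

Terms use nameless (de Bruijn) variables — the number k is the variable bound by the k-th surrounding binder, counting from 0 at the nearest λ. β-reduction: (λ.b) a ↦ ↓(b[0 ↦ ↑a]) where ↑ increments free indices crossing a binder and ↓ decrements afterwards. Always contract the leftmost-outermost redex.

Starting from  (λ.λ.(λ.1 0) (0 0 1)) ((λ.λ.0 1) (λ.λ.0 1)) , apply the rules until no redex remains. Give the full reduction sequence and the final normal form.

  start: (λ.λ.(λ.1 0) (0 0 1)) ((λ.λ.0 1) (λ.λ.0 1))
  →1  λ.(λ.1 0) (0 0 ((λ.λ.0 1) (λ.λ.0 1)))
  →2  λ.0 (0 0 ((λ.λ.0 1) (λ.λ.0 1)))
  →3  λ.0 (0 0 (λ.0 (λ.λ.0 1)))

Answer: normal form = λ.0 (0 0 (λ.0 (λ.λ.0 1)))  (in 3 steps)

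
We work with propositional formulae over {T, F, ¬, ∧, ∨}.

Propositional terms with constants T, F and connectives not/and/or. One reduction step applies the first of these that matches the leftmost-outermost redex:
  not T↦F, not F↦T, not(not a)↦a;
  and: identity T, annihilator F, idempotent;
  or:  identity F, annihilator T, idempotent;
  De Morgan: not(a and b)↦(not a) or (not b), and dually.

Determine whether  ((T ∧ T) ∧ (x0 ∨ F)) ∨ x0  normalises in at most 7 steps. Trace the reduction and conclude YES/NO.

Answer: YES — reaches normal form x0 in 4 ≤ 7 steps

Reduction:
  start: ((T ∧ T) ∧ (x0 ∨ F)) ∨ x0
  [1] (T ∧ (x0 ∨ F)) ∨ x0
  [2] (x0 ∨ F) ∨ x0
  [3] x0 ∨ x0
  [4] x0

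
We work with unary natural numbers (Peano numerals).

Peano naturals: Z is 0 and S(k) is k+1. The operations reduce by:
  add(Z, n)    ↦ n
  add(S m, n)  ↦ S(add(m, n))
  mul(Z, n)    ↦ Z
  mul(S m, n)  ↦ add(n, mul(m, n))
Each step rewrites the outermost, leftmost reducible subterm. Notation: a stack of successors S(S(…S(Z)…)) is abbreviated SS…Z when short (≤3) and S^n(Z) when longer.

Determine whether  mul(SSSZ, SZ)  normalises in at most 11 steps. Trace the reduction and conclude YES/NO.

Answer: YES — reaches normal form SSSZ in 10 ≤ 11 steps

Derivation:
  start: mul(SSSZ, SZ)
  [1] add(SZ, mul(SSZ, SZ))
  [2] S(add(Z, mul(SSZ, SZ)))
  [3] S(mul(SSZ, SZ))
  [4] S(add(SZ, mul(SZ, SZ)))
  [5] S(S(add(Z, mul(SZ, SZ))))
  [6] S(S(mul(SZ, SZ)))
  [7] S(S(add(SZ, mul(Z, SZ))))
  [8] S(S(S(add(Z, mul(Z, SZ)))))
  [9] S(S(S(mul(Z, SZ))))
  [10] SSSZ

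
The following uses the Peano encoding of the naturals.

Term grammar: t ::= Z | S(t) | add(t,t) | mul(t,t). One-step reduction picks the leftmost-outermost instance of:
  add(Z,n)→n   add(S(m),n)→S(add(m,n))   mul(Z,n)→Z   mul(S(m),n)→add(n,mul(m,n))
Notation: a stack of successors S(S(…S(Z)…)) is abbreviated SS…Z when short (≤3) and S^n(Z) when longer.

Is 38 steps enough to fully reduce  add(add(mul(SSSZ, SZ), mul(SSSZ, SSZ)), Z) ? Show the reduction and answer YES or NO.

  start: add(add(mul(SSSZ, SZ), mul(SSSZ, SSZ)), Z)
  [1] add(add(add(SZ, mul(SSZ, SZ)), mul(SSSZ, SSZ)), Z)
  [2] add(add(S(add(Z, mul(SSZ, SZ))), mul(SSSZ, SSZ)), Z)
  [3] add(S(add(add(Z, mul(SSZ, SZ)), mul(SSSZ, SSZ))), Z)
  [4] S(add(add(add(Z, mul(SSZ, SZ)), mul(SSSZ, SSZ)), Z))
  [5] S(add(add(mul(SSZ, SZ), mul(SSSZ, SSZ)), Z))
  [6] S(add(add(add(SZ, mul(SZ, SZ)), mul(SSSZ, SSZ)), Z))
  [7] S(add(add(S(add(Z, mul(SZ, SZ))), mul(SSSZ, SSZ)), Z))
  [8] S(add(S(add(add(Z, mul(SZ, SZ)), mul(SSSZ, SSZ))), Z))
  [9] S(S(add(add(add(Z, mul(SZ, SZ)), mul(SSSZ, SSZ)), Z)))
  [10] S(S(add(add(mul(SZ, SZ), mul(SSSZ, SSZ)), Z)))
  [11] S(S(add(add(add(SZ, mul(Z, SZ)), mul(SSSZ, SSZ)), Z)))
  [12] S(S(add(add(S(add(Z, mul(Z, SZ))), mul(SSSZ, SSZ)), Z)))
  [13] S(S(add(S(add(add(Z, mul(Z, SZ)), mul(SSSZ, SSZ))), Z)))
  [14] S(S(S(add(add(add(Z, mul(Z, SZ)), mul(SSSZ, SSZ)), Z))))
  [15] S(S(S(add(add(mul(Z, SZ), mul(SSSZ, SSZ)), Z))))
  [16] S(S(S(add(add(Z, mul(SSSZ, SSZ)), Z))))
  [17] S(S(S(add(mul(SSSZ, SSZ), Z))))
  [18] S(S(S(add(add(SSZ, mul(SSZ, SSZ)), Z))))
  [19] S(S(S(add(S(add(SZ, mul(SSZ, SSZ))), Z))))
  [20] S(S(S(S(add(add(SZ, mul(SSZ, SSZ)), Z)))))
  [21] S(S(S(S(add(S(add(Z, mul(SSZ, SSZ))), Z)))))
  [22] S(S(S(S(S(add(add(Z, mul(SSZ, SSZ)), Z))))))
  [23] S(S(S(S(S(add(mul(SSZ, SSZ), Z))))))
  [24] S(S(S(S(S(add(add(SSZ, mul(SZ, SSZ)), Z))))))
  [25] S(S(S(S(S(add(S(add(SZ, mul(SZ, SSZ))), Z))))))
  [26] S(S(S(S(S(S(add(add(SZ, mul(SZ, SSZ)), Z)))))))
  [27] S(S(S(S(S(S(add(S(add(Z, mul(SZ, SSZ))), Z)))))))
  [28] S(S(S(S(S(S(S(add(add(Z, mul(SZ, SSZ)), Z))))))))
  [29] S(S(S(S(S(S(S(add(mul(SZ, SSZ), Z))))))))
  [30] S(S(S(S(S(S(S(add(add(SSZ, mul(Z, SSZ)), Z))))))))
  [31] S(S(S(S(S(S(S(add(S(add(SZ, mul(Z, SSZ))), Z))))))))
  [32] S(S(S(S(S(S(S(S(add(add(SZ, mul(Z, SSZ)), Z)))))))))
  [33] S(S(S(S(S(S(S(S(add(S(add(Z, mul(Z, SSZ))), Z)))))))))
  [34] S(S(S(S(S(S(S(S(S(add(add(Z, mul(Z, SSZ)), Z))))))))))
  [35] S(S(S(S(S(S(S(S(S(add(mul(Z, SSZ), Z))))))))))
  [36] S(S(S(S(S(S(S(S(S(add(Z, Z))))))))))
  [37] S^9(Z)

Answer: YES — reaches normal form S^9(Z) in 37 ≤ 38 steps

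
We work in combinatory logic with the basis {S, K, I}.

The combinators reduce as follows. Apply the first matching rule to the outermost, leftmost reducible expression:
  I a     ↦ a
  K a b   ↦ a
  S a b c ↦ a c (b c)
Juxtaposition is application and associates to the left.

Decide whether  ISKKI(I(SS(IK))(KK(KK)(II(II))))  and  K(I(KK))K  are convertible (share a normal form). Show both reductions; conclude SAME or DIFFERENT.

Answer: DIFFERENT — A ⇓ S(KI)(K(KI)), B ⇓ KK

Reduction:
Term A:
  start: ISKKI(I(SS(IK))(KK(KK)(II(II))))
  step 1: SKKI(I(SS(IK))(KK(KK)(II(II))))
  step 2: KI(KI)(I(SS(IK))(KK(KK)(II(II))))
  step 3: I(I(SS(IK))(KK(KK)(II(II))))
  step 4: I(SS(IK))(KK(KK)(II(II)))
  step 5: SS(IK)(KK(KK)(II(II)))
  step 6: S(KK(KK)(II(II)))(IK(KK(KK)(II(II))))
  step 7: S(K(II(II)))(IK(KK(KK)(II(II))))
  step 8: S(K(I(II)))(IK(KK(KK)(II(II))))
  step 9: S(K(II))(IK(KK(KK)(II(II))))
  step 10: S(KI)(IK(KK(KK)(II(II))))
  step 11: S(KI)(K(KK(KK)(II(II))))
  step 12: S(KI)(K(K(II(II))))
  step 13: S(KI)(K(K(I(II))))
  step 14: S(KI)(K(K(II)))
  step 15: S(KI)(K(KI))

Term B:
  start: K(I(KK))K
  step 1: I(KK)
  step 2: KK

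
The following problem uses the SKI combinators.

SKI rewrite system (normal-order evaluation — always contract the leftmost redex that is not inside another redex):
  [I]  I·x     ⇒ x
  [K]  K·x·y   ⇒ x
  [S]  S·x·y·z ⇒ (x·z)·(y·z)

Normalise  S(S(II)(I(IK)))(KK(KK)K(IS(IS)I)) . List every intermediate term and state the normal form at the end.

Answer: normal form = S(SIK)K  (in 5 steps)

Derivation:
  start: S(S(II)(I(IK)))(KK(KK)K(IS(IS)I))
  step 1: S(SI(I(IK)))(KK(KK)K(IS(IS)I))
  step 2: S(SI(IK))(KK(KK)K(IS(IS)I))
  step 3: S(SIK)(KK(KK)K(IS(IS)I))
  step 4: S(SIK)(KK(IS(IS)I))
  step 5: S(SIK)K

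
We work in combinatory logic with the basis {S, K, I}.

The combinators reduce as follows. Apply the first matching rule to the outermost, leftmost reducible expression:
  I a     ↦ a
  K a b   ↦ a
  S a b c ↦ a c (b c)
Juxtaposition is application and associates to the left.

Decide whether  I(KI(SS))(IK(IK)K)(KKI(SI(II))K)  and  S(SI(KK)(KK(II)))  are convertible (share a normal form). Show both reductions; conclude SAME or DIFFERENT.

Term A:
  start: I(KI(SS))(IK(IK)K)(KKI(SI(II))K)
  →1  KI(SS)(IK(IK)K)(KKI(SI(II))K)
  →2  I(IK(IK)K)(KKI(SI(II))K)
  →3  IK(IK)K(KKI(SI(II))K)
  →4  K(IK)K(KKI(SI(II))K)
  →5  IK(KKI(SI(II))K)
  →6  K(KKI(SI(II))K)
  →7  K(K(SI(II))K)
  →8  K(SI(II))
  →9  K(SII)

Term B:
  start: S(SI(KK)(KK(II)))
  →1  S(I(KK(II))(KK(KK(II))))
  →2  S(KK(II)(KK(KK(II))))
  →3  S(K(KK(KK(II))))
  →4  S(KK)

Answer: DIFFERENT — A ⇓ K(SII), B ⇓ S(KK)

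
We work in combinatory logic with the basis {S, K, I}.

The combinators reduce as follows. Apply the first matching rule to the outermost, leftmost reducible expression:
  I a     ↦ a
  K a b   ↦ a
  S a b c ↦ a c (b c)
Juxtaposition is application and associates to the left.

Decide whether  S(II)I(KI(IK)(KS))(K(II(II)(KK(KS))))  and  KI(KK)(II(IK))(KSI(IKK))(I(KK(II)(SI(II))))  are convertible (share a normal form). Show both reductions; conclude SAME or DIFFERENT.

Answer: SAME — A ⇓ S(KK), B ⇓ S(KK)

Working:
Term A:
  start: S(II)I(KI(IK)(KS))(K(II(II)(KK(KS))))
  step 1: II(KI(IK)(KS))(I(KI(IK)(KS)))(K(II(II)(KK(KS))))
  step 2: I(KI(IK)(KS))(I(KI(IK)(KS)))(K(II(II)(KK(KS))))
  step 3: KI(IK)(KS)(I(KI(IK)(KS)))(K(II(II)(KK(KS))))
  step 4: I(KS)(I(KI(IK)(KS)))(K(II(II)(KK(KS))))
  step 5: KS(I(KI(IK)(KS)))(K(II(II)(KK(KS))))
  step 6: S(K(II(II)(KK(KS))))
  step 7: S(K(I(II)(KK(KS))))
  step 8: S(K(II(KK(KS))))
  step 9: S(K(I(KK(KS))))
  step 10: S(K(KK(KS)))
  step 11: S(KK)

Term B:
  start: KI(KK)(II(IK))(KSI(IKK))(I(KK(II)(SI(II))))
  step 1: I(II(IK))(KSI(IKK))(I(KK(II)(SI(II))))
  step 2: II(IK)(KSI(IKK))(I(KK(II)(SI(II))))
  step 3: I(IK)(KSI(IKK))(I(KK(II)(SI(II))))
  step 4: IK(KSI(IKK))(I(KK(II)(SI(II))))
  step 5: K(KSI(IKK))(I(KK(II)(SI(II))))
  step 6: KSI(IKK)
  step 7: S(IKK)
  step 8: S(KK)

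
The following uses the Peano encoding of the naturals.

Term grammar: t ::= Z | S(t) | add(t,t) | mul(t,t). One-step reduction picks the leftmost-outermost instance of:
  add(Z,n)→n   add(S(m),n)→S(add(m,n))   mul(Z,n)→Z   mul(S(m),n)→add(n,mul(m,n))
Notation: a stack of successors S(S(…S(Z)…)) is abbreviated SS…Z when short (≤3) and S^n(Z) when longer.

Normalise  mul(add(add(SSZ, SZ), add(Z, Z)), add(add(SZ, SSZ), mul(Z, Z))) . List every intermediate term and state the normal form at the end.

Answer: normal form = S^9(Z)  (in 45 steps)

Reduction:
  start: mul(add(add(SSZ, SZ), add(Z, Z)), add(add(SZ, SSZ), mul(Z, Z)))
  [1] mul(add(S(add(SZ, SZ)), add(Z, Z)), add(add(SZ, SSZ), mul(Z, Z)))
  [2] mul(S(add(add(SZ, SZ), add(Z, Z))), add(add(SZ, SSZ), mul(Z, Z)))
  [3] add(add(add(SZ, SSZ), mul(Z, Z)), mul(add(add(SZ, SZ), add(Z, Z)), add(add(SZ, SSZ), mul(Z, Z))))
  [4] add(add(S(add(Z, SSZ)), mul(Z, Z)), mul(add(add(SZ, SZ), add(Z, Z)), add(add(SZ, SSZ), mul(Z, Z))))
  [5] add(S(add(add(Z, SSZ), mul(Z, Z))), mul(add(add(SZ, SZ), add(Z, Z)), add(add(SZ, SSZ), mul(Z, Z))))
  [6] S(add(add(add(Z, SSZ), mul(Z, Z)), mul(add(add(SZ, SZ), add(Z, Z)), add(add(SZ, SSZ), mul(Z, Z)))))
  [7] S(add(add(SSZ, mul(Z, Z)), mul(add(add(SZ, SZ), add(Z, Z)), add(add(SZ, SSZ), mul(Z, Z)))))
  [8] S(add(S(add(SZ, mul(Z, Z))), mul(add(add(SZ, SZ), add(Z, Z)), add(add(SZ, SSZ), mul(Z, Z)))))
  [9] S(S(add(add(SZ, mul(Z, Z)), mul(add(add(SZ, SZ), add(Z, Z)), add(add(SZ, SSZ), mul(Z, Z))))))
  [10] S(S(add(S(add(Z, mul(Z, Z))), mul(add(add(SZ, SZ), add(Z, Z)), add(add(SZ, SSZ), mul(Z, Z))))))
  [11] S(S(S(add(add(Z, mul(Z, Z)), mul(add(add(SZ, SZ), add(Z, Z)), add(add(SZ, SSZ), mul(Z, Z)))))))
  [12] S(S(S(add(mul(Z, Z), mul(add(add(SZ, SZ), add(Z, Z)), add(add(SZ, SSZ), mul(Z, Z)))))))
  [13] S(S(S(add(Z, mul(add(add(SZ, SZ), add(Z, Z)), add(add(SZ, SSZ), mul(Z, Z)))))))
  [14] S(S(S(mul(add(add(SZ, SZ), add(Z, Z)), add(add(SZ, SSZ), mul(Z, Z))))))
  [15] S(S(S(mul(add(S(add(Z, SZ)), add(Z, Z)), add(add(SZ, SSZ), mul(Z, Z))))))
  [16] S(S(S(mul(S(add(add(Z, SZ), add(Z, Z))), add(add(SZ, SSZ), mul(Z, Z))))))
  [17] S(S(S(add(add(add(SZ, SSZ), mul(Z, Z)), mul(add(add(Z, SZ), add(Z, Z)), add(add(SZ, SSZ), mul(Z, Z)))))))
  [18] S(S(S(add(add(S(add(Z, SSZ)), mul(Z, Z)), mul(add(add(Z, SZ), add(Z, Z)), add(add(SZ, SSZ), mul(Z, Z)))))))
  [19] S(S(S(add(S(add(add(Z, SSZ), mul(Z, Z))), mul(add(add(Z, SZ), add(Z, Z)), add(add(SZ, SSZ), mul(Z, Z)))))))
  [20] S(S(S(S(add(add(add(Z, SSZ), mul(Z, Z)), mul(add(add(Z, SZ), add(Z, Z)), add(add(SZ, SSZ), mul(Z, Z))))))))
  [21] S(S(S(S(add(add(SSZ, mul(Z, Z)), mul(add(add(Z, SZ), add(Z, Z)), add(add(SZ, SSZ), mul(Z, Z))))))))
  [22] S(S(S(S(add(S(add(SZ, mul(Z, Z))), mul(add(add(Z, SZ), add(Z, Z)), add(add(SZ, SSZ), mul(Z, Z))))))))
  [23] S(S(S(S(S(add(add(SZ, mul(Z, Z)), mul(add(add(Z, SZ), add(Z, Z)), add(add(SZ, SSZ), mul(Z, Z)))))))))
  [24] S(S(S(S(S(add(S(add(Z, mul(Z, Z))), mul(add(add(Z, SZ), add(Z, Z)), add(add(SZ, SSZ), mul(Z, Z)))))))))
  [25] S(S(S(S(S(S(add(add(Z, mul(Z, Z)), mul(add(add(Z, SZ), add(Z, Z)), add(add(SZ, SSZ), mul(Z, Z))))))))))
  [26] S(S(S(S(S(S(add(mul(Z, Z), mul(add(add(Z, SZ), add(Z, Z)), add(add(SZ, SSZ), mul(Z, Z))))))))))
  [27] S(S(S(S(S(S(add(Z, mul(add(add(Z, SZ), add(Z, Z)), add(add(SZ, SSZ), mul(Z, Z))))))))))
  [28] S(S(S(S(S(S(mul(add(add(Z, SZ), add(Z, Z)), add(add(SZ, SSZ), mul(Z, Z)))))))))
  [29] S(S(S(S(S(S(mul(add(SZ, add(Z, Z)), add(add(SZ, SSZ), mul(Z, Z)))))))))
  [30] S(S(S(S(S(S(mul(S(add(Z, add(Z, Z))), add(add(SZ, SSZ), mul(Z, Z)))))))))
  [31] S(S(S(S(S(S(add(add(add(SZ, SSZ), mul(Z, Z)), mul(add(Z, add(Z, Z)), add(add(SZ, SSZ), mul(Z, Z))))))))))
  [32] S(S(S(S(S(S(add(add(S(add(Z, SSZ)), mul(Z, Z)), mul(add(Z, add(Z, Z)), add(add(SZ, SSZ), mul(Z, Z))))))))))
  [33] S(S(S(S(S(S(add(S(add(add(Z, SSZ), mul(Z, Z))), mul(add(Z, add(Z, Z)), add(add(SZ, SSZ), mul(Z, Z))))))))))
  [34] S(S(S(S(S(S(S(add(add(add(Z, SSZ), mul(Z, Z)), mul(add(Z, add(Z, Z)), add(add(SZ, SSZ), mul(Z, Z)))))))))))
  [35] S(S(S(S(S(S(S(add(add(SSZ, mul(Z, Z)), mul(add(Z, add(Z, Z)), add(add(SZ, SSZ), mul(Z, Z)))))))))))
  [36] S(S(S(S(S(S(S(add(S(add(SZ, mul(Z, Z))), mul(add(Z, add(Z, Z)), add(add(SZ, SSZ), mul(Z, Z)))))))))))
  [37] S(S(S(S(S(S(S(S(add(add(SZ, mul(Z, Z)), mul(add(Z, add(Z, Z)), add(add(SZ, SSZ), mul(Z, Z))))))))))))
  [38] S(S(S(S(S(S(S(S(add(S(add(Z, mul(Z, Z))), mul(add(Z, add(Z, Z)), add(add(SZ, SSZ), mul(Z, Z))))))))))))
  [39] S(S(S(S(S(S(S(S(S(add(add(Z, mul(Z, Z)), mul(add(Z, add(Z, Z)), add(add(SZ, SSZ), mul(Z, Z)))))))))))))
  [40] S(S(S(S(S(S(S(S(S(add(mul(Z, Z), mul(add(Z, add(Z, Z)), add(add(SZ, SSZ), mul(Z, Z)))))))))))))
  [41] S(S(S(S(S(S(S(S(S(add(Z, mul(add(Z, add(Z, Z)), add(add(SZ, SSZ), mul(Z, Z)))))))))))))
  [42] S(S(S(S(S(S(S(S(S(mul(add(Z, add(Z, Z)), add(add(SZ, SSZ), mul(Z, Z))))))))))))
  [43] S(S(S(S(S(S(S(S(S(mul(add(Z, Z), add(add(SZ, SSZ), mul(Z, Z))))))))))))
  [44] S(S(S(S(S(S(S(S(S(mul(Z, add(add(SZ, SSZ), mul(Z, Z))))))))))))
  [45] S^9(Z)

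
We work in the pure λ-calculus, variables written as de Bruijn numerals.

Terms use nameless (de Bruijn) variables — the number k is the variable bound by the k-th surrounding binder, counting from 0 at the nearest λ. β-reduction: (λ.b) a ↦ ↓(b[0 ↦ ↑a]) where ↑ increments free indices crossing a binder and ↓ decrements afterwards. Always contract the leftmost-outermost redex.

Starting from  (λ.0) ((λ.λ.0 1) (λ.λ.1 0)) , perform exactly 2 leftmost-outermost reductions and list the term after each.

  start: (λ.0) ((λ.λ.0 1) (λ.λ.1 0))
  →1  (λ.λ.0 1) (λ.λ.1 0)
  →2  λ.0 (λ.λ.1 0)

Answer: after 2 steps: λ.0 (λ.λ.1 0)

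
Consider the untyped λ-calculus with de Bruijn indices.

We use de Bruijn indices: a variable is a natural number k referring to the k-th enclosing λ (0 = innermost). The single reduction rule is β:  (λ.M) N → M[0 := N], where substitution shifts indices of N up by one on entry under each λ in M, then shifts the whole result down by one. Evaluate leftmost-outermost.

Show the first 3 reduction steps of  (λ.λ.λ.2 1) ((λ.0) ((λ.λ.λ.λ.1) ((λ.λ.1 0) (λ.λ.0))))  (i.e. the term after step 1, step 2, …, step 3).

Answer: after 3 steps: λ.λ.(λ.λ.λ.1) 1

Reduction:
  start: (λ.λ.λ.2 1) ((λ.0) ((λ.λ.λ.λ.1) ((λ.λ.1 0) (λ.λ.0))))
  [1] λ.λ.(λ.0) ((λ.λ.λ.λ.1) ((λ.λ.1 0) (λ.λ.0))) 1
  [2] λ.λ.(λ.λ.λ.λ.1) ((λ.λ.1 0) (λ.λ.0)) 1
  [3] λ.λ.(λ.λ.λ.1) 1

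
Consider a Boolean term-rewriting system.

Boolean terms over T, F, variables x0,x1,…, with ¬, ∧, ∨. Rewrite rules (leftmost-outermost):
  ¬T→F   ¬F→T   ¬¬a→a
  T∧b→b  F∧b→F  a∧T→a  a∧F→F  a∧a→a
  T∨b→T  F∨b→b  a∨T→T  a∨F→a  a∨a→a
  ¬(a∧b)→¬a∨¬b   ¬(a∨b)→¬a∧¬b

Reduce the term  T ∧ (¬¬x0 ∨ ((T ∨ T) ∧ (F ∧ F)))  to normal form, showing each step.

  start: T ∧ (¬¬x0 ∨ ((T ∨ T) ∧ (F ∧ F)))
  step 1: ¬¬x0 ∨ ((T ∨ T) ∧ (F ∧ F))
  step 2: x0 ∨ ((T ∨ T) ∧ (F ∧ F))
  step 3: x0 ∨ (T ∧ (F ∧ F))
  step 4: x0 ∨ (F ∧ F)
  step 5: x0 ∨ F
  step 6: x0

Answer: normal form = x0  (in 6 steps)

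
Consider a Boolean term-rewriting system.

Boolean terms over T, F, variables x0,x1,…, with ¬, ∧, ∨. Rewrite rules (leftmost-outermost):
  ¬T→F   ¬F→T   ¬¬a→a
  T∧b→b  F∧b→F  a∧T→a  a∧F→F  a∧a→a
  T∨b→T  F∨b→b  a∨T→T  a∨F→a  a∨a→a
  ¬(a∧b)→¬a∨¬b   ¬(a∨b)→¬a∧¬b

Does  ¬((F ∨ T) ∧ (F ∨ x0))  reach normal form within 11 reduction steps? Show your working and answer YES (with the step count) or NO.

Answer: YES — reaches normal form ¬x0 in 9 ≤ 11 steps

Working:
  start: ¬((F ∨ T) ∧ (F ∨ x0))
  step 1: ¬(F ∨ T) ∨ ¬(F ∨ x0)
  step 2: (¬F ∧ ¬T) ∨ ¬(F ∨ x0)
  step 3: (T ∧ ¬T) ∨ ¬(F ∨ x0)
  step 4: ¬T ∨ ¬(F ∨ x0)
  step 5: F ∨ ¬(F ∨ x0)
  step 6: ¬(F ∨ x0)
  step 7: ¬F ∧ ¬x0
  step 8: T ∧ ¬x0
  step 9: ¬x0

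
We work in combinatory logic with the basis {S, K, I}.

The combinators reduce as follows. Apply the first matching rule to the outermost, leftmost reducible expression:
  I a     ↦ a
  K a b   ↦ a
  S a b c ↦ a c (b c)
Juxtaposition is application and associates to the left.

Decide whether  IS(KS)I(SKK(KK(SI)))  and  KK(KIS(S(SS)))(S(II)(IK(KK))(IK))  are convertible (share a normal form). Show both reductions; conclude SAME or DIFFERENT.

Answer: DIFFERENT — A ⇓ SK, B ⇓ K(K(KK))

Working:
Term A:
  start: IS(KS)I(SKK(KK(SI)))
  [1] S(KS)I(SKK(KK(SI)))
  [2] KS(SKK(KK(SI)))(I(SKK(KK(SI))))
  [3] S(I(SKK(KK(SI))))
  [4] S(SKK(KK(SI)))
  [5] S(K(KK(SI))(K(KK(SI))))
  [6] S(KK(SI))
  [7] SK

Term B:
  start: KK(KIS(S(SS)))(S(II)(IK(KK))(IK))
  [1] K(S(II)(IK(KK))(IK))
  [2] K(II(IK)(IK(KK)(IK)))
  [3] K(I(IK)(IK(KK)(IK)))
  [4] K(IK(IK(KK)(IK)))
  [5] K(K(IK(KK)(IK)))
  [6] K(K(K(KK)(IK)))
  [7] K(K(KK))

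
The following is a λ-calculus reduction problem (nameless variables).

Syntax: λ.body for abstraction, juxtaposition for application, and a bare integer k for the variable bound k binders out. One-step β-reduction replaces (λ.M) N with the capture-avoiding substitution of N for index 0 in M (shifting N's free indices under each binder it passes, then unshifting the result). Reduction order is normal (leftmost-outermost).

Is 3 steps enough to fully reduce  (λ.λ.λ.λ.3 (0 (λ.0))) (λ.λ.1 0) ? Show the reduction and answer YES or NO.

  start: (λ.λ.λ.λ.3 (0 (λ.0))) (λ.λ.1 0)
  [1] λ.λ.λ.(λ.λ.1 0) (0 (λ.0))
  [2] λ.λ.λ.λ.1 (λ.0) 0

Answer: YES — reaches normal form λ.λ.λ.λ.1 (λ.0) 0 in 2 ≤ 3 steps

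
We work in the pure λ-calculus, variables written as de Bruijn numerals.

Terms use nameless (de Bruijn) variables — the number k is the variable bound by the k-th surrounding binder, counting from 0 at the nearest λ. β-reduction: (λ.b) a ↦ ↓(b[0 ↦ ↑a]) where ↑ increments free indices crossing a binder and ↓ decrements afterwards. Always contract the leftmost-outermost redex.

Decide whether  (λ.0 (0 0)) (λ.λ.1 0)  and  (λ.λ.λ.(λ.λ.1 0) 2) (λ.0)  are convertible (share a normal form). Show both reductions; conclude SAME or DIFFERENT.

Answer: DIFFERENT — A ⇓ λ.λ.1 0, B ⇓ λ.λ.λ.0

Derivation:
Term A:
  start: (λ.0 (0 0)) (λ.λ.1 0)
  →1  (λ.λ.1 0) ((λ.λ.1 0) (λ.λ.1 0))
  →2  λ.(λ.λ.1 0) (λ.λ.1 0) 0
  →3  λ.(λ.(λ.λ.1 0) 0) 0
  →4  λ.(λ.λ.1 0) 0
  →5  λ.λ.1 0

Term B:
  start: (λ.λ.λ.(λ.λ.1 0) 2) (λ.0)
  →1  λ.λ.(λ.λ.1 0) (λ.0)
  →2  λ.λ.λ.(λ.0) 0
  →3  λ.λ.λ.0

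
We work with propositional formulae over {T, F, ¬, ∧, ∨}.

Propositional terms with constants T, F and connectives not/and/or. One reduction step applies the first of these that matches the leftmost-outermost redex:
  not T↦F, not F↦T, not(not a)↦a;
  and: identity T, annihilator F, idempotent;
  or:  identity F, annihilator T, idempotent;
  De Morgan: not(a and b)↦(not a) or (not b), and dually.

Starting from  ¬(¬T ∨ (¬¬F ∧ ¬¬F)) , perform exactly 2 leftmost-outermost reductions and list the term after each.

Answer: after 2 steps: T ∧ ¬(¬¬F ∧ ¬¬F)

Derivation:
  start: ¬(¬T ∨ (¬¬F ∧ ¬¬F))
  →1  ¬¬T ∧ ¬(¬¬F ∧ ¬¬F)
  →2  T ∧ ¬(¬¬F ∧ ¬¬F)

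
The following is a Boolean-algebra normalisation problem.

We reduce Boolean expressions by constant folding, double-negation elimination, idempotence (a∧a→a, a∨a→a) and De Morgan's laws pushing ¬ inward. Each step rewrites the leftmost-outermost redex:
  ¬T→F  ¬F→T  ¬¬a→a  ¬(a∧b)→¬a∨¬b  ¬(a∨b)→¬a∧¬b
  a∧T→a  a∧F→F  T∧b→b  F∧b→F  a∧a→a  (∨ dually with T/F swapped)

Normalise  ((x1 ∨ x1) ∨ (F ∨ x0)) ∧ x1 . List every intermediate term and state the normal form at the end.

Answer: normal form = (x1 ∨ x0) ∧ x1  (in 2 steps)

Working:
  start: ((x1 ∨ x1) ∨ (F ∨ x0)) ∧ x1
  step 1: (x1 ∨ (F ∨ x0)) ∧ x1
  step 2: (x1 ∨ x0) ∧ x1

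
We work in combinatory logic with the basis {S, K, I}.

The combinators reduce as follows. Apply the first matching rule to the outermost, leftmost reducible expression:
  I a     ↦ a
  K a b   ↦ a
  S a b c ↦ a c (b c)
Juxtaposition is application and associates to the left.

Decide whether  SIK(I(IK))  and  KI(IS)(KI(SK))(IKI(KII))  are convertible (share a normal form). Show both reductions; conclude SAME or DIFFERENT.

Answer: DIFFERENT — A ⇓ K(KK), B ⇓ I

Working:
Term A:
  start: SIK(I(IK))
  →1  I(I(IK))(K(I(IK)))
  →2  I(IK)(K(I(IK)))
  →3  IK(K(I(IK)))
  →4  K(K(I(IK)))
  →5  K(K(IK))
  →6  K(KK)

Term B:
  start: KI(IS)(KI(SK))(IKI(KII))
  →1  I(KI(SK))(IKI(KII))
  →2  KI(SK)(IKI(KII))
  →3  I(IKI(KII))
  →4  IKI(KII)
  →5  KI(KII)
  →6  I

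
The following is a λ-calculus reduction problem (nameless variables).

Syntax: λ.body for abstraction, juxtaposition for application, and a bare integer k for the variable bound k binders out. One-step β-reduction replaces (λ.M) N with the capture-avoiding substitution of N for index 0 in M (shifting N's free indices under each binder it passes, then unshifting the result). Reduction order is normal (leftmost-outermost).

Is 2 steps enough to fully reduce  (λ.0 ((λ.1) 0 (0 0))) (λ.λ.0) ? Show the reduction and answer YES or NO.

  start: (λ.0 ((λ.1) 0 (0 0))) (λ.λ.0)
  [1] (λ.λ.0) ((λ.λ.λ.0) (λ.λ.0) ((λ.λ.0) (λ.λ.0)))
  [2] λ.0

Answer: YES — reaches normal form λ.0 in 2 ≤ 2 steps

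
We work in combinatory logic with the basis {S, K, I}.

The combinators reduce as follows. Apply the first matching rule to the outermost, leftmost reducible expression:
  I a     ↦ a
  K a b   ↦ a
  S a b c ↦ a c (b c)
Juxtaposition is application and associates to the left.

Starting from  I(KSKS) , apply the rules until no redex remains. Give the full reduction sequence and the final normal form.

  start: I(KSKS)
  [1] KSKS
  [2] SS

Answer: normal form = SS  (in 2 steps)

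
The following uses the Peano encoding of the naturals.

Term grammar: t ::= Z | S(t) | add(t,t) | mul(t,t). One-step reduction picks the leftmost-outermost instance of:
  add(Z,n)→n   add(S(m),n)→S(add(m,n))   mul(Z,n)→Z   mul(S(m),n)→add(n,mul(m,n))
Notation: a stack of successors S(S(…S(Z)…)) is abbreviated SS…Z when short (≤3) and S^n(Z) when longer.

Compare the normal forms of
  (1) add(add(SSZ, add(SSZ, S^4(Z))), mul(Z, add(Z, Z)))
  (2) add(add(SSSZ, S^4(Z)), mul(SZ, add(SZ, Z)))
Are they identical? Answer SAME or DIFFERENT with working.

Term A:
  start: add(add(SSZ, add(SSZ, S^4(Z))), mul(Z, add(Z, Z)))
  step 1: add(S(add(SZ, add(SSZ, S^4(Z)))), mul(Z, add(Z, Z)))
  step 2: S(add(add(SZ, add(SSZ, S^4(Z))), mul(Z, add(Z, Z))))
  step 3: S(add(S(add(Z, add(SSZ, S^4(Z)))), mul(Z, add(Z, Z))))
  step 4: S(S(add(add(Z, add(SSZ, S^4(Z))), mul(Z, add(Z, Z)))))
  step 5: S(S(add(add(SSZ, S^4(Z)), mul(Z, add(Z, Z)))))
  step 6: S(S(add(S(add(SZ, S^4(Z))), mul(Z, add(Z, Z)))))
  step 7: S(S(S(add(add(SZ, S^4(Z)), mul(Z, add(Z, Z))))))
  step 8: S(S(S(add(S(add(Z, S^4(Z))), mul(Z, add(Z, Z))))))
  step 9: S(S(S(S(add(add(Z, S^4(Z)), mul(Z, add(Z, Z)))))))
  step 10: S(S(S(S(add(S^4(Z), mul(Z, add(Z, Z)))))))
  step 11: S(S(S(S(S(add(SSSZ, mul(Z, add(Z, Z))))))))
  step 12: S(S(S(S(S(S(add(SSZ, mul(Z, add(Z, Z)))))))))
  step 13: S(S(S(S(S(S(S(add(SZ, mul(Z, add(Z, Z))))))))))
  step 14: S(S(S(S(S(S(S(S(add(Z, mul(Z, add(Z, Z)))))))))))
  step 15: S(S(S(S(S(S(S(S(mul(Z, add(Z, Z))))))))))
  step 16: S^8(Z)

Term B:
  start: add(add(SSSZ, S^4(Z)), mul(SZ, add(SZ, Z)))
  step 1: add(S(add(SSZ, S^4(Z))), mul(SZ, add(SZ, Z)))
  step 2: S(add(add(SSZ, S^4(Z)), mul(SZ, add(SZ, Z))))
  step 3: S(add(S(add(SZ, S^4(Z))), mul(SZ, add(SZ, Z))))
  step 4: S(S(add(add(SZ, S^4(Z)), mul(SZ, add(SZ, Z)))))
  step 5: S(S(add(S(add(Z, S^4(Z))), mul(SZ, add(SZ, Z)))))
  step 6: S(S(S(add(add(Z, S^4(Z)), mul(SZ, add(SZ, Z))))))
  step 7: S(S(S(add(S^4(Z), mul(SZ, add(SZ, Z))))))
  step 8: S(S(S(S(add(SSSZ, mul(SZ, add(SZ, Z)))))))
  step 9: S(S(S(S(S(add(SSZ, mul(SZ, add(SZ, Z))))))))
  step 10: S(S(S(S(S(S(add(SZ, mul(SZ, add(SZ, Z)))))))))
  step 11: S(S(S(S(S(S(S(add(Z, mul(SZ, add(SZ, Z))))))))))
  step 12: S(S(S(S(S(S(S(mul(SZ, add(SZ, Z)))))))))
  step 13: S(S(S(S(S(S(S(add(add(SZ, Z), mul(Z, add(SZ, Z))))))))))
  step 14: S(S(S(S(S(S(S(add(S(add(Z, Z)), mul(Z, add(SZ, Z))))))))))
  step 15: S(S(S(S(S(S(S(S(add(add(Z, Z), mul(Z, add(SZ, Z)))))))))))
  step 16: S(S(S(S(S(S(S(S(add(Z, mul(Z, add(SZ, Z)))))))))))
  step 17: S(S(S(S(S(S(S(S(mul(Z, add(SZ, Z))))))))))
  step 18: S^8(Z)

Answer: SAME — A ⇓ S^8(Z), B ⇓ S^8(Z)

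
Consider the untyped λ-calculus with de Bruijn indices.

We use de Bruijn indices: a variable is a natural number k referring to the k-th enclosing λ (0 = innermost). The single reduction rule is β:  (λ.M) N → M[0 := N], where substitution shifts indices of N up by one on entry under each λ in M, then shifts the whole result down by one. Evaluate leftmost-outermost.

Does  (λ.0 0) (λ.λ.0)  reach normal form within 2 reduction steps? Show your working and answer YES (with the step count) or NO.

  start: (λ.0 0) (λ.λ.0)
  step 1: (λ.λ.0) (λ.λ.0)
  step 2: λ.0

Answer: YES — reaches normal form λ.0 in 2 ≤ 2 steps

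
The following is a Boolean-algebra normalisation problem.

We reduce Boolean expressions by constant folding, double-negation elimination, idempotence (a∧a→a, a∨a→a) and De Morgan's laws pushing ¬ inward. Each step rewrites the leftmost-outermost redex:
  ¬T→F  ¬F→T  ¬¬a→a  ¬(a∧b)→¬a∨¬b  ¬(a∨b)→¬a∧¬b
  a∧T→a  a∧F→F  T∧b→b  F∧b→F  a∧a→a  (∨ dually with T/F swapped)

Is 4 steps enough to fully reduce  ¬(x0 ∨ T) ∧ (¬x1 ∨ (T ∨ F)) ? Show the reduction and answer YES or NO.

  start: ¬(x0 ∨ T) ∧ (¬x1 ∨ (T ∨ F))
  [1] (¬x0 ∧ ¬T) ∧ (¬x1 ∨ (T ∨ F))
  [2] (¬x0 ∧ F) ∧ (¬x1 ∨ (T ∨ F))
  [3] F ∧ (¬x1 ∨ (T ∨ F))
  [4] F

Answer: YES — reaches normal form F in 4 ≤ 4 steps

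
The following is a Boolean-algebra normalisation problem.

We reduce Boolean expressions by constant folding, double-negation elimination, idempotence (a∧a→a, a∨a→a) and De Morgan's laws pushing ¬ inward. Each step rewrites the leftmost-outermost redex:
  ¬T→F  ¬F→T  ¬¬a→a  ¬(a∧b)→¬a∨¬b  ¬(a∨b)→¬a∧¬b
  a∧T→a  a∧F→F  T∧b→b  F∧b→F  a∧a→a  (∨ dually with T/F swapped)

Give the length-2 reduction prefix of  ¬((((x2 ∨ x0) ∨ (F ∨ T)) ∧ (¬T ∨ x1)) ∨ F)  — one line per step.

Answer: after 2 steps: (¬((x2 ∨ x0) ∨ (F ∨ T)) ∨ ¬(¬T ∨ x1)) ∧ ¬F

Working:
  start: ¬((((x2 ∨ x0) ∨ (F ∨ T)) ∧ (¬T ∨ x1)) ∨ F)
  →1  ¬(((x2 ∨ x0) ∨ (F ∨ T)) ∧ (¬T ∨ x1)) ∧ ¬F
  →2  (¬((x2 ∨ x0) ∨ (F ∨ T)) ∨ ¬(¬T ∨ x1)) ∧ ¬F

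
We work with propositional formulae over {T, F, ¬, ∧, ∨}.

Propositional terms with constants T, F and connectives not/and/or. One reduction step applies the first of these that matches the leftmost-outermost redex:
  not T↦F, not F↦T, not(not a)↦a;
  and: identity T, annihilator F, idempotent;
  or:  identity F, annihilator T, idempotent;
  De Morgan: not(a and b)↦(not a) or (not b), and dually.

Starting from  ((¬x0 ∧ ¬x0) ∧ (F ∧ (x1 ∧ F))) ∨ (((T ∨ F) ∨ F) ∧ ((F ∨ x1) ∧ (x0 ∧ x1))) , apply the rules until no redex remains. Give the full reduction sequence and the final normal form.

  start: ((¬x0 ∧ ¬x0) ∧ (F ∧ (x1 ∧ F))) ∨ (((T ∨ F) ∨ F) ∧ ((F ∨ x1) ∧ (x0 ∧ x1)))
  [1] (¬x0 ∧ (F ∧ (x1 ∧ F))) ∨ (((T ∨ F) ∨ F) ∧ ((F ∨ x1) ∧ (x0 ∧ x1)))
  [2] (¬x0 ∧ F) ∨ (((T ∨ F) ∨ F) ∧ ((F ∨ x1) ∧ (x0 ∧ x1)))
  [3] F ∨ (((T ∨ F) ∨ F) ∧ ((F ∨ x1) ∧ (x0 ∧ x1)))
  [4] ((T ∨ F) ∨ F) ∧ ((F ∨ x1) ∧ (x0 ∧ x1))
  [5] (T ∨ F) ∧ ((F ∨ x1) ∧ (x0 ∧ x1))
  [6] T ∧ ((F ∨ x1) ∧ (x0 ∧ x1))
  [7] (F ∨ x1) ∧ (x0 ∧ x1)
  [8] x1 ∧ (x0 ∧ x1)

Answer: normal form = x1 ∧ (x0 ∧ x1)  (in 8 steps)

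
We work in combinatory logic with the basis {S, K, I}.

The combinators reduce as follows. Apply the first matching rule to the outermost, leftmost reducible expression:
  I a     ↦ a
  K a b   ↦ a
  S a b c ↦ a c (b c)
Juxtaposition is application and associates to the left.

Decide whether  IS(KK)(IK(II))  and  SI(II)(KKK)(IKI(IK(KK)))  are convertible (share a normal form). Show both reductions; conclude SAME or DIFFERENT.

Answer: DIFFERENT — A ⇓ S(KK)(KI), B ⇓ K

Derivation:
Term A:
  start: IS(KK)(IK(II))
  [1] S(KK)(IK(II))
  [2] S(KK)(K(II))
  [3] S(KK)(KI)

Term B:
  start: SI(II)(KKK)(IKI(IK(KK)))
  [1] I(KKK)(II(KKK))(IKI(IK(KK)))
  [2] KKK(II(KKK))(IKI(IK(KK)))
  [3] K(II(KKK))(IKI(IK(KK)))
  [4] II(KKK)
  [5] I(KKK)
  [6] KKK
  [7] K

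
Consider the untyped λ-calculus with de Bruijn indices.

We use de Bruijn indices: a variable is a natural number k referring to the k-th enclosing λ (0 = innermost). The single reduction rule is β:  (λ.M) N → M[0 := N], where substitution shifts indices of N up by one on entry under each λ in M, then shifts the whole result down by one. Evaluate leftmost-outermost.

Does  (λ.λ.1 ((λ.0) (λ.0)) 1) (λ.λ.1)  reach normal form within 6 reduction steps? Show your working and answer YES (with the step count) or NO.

  start: (λ.λ.1 ((λ.0) (λ.0)) 1) (λ.λ.1)
  [1] λ.(λ.λ.1) ((λ.0) (λ.0)) (λ.λ.1)
  [2] λ.(λ.(λ.0) (λ.0)) (λ.λ.1)
  [3] λ.(λ.0) (λ.0)
  [4] λ.λ.0

Answer: YES — reaches normal form λ.λ.0 in 4 ≤ 6 steps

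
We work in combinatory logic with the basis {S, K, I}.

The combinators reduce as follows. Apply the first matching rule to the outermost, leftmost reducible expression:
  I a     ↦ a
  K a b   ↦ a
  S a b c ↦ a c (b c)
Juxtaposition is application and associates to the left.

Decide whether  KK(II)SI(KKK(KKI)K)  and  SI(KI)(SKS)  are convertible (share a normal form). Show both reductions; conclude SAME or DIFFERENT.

Term A:
  start: KK(II)SI(KKK(KKI)K)
  →1  KSI(KKK(KKI)K)
  →2  S(KKK(KKI)K)
  →3  S(K(KKI)K)
  →4  S(KKI)
  →5  SK

Term B:
  start: SI(KI)(SKS)
  →1  I(SKS)(KI(SKS))
  →2  SKS(KI(SKS))
  →3  K(KI(SKS))(S(KI(SKS)))
  →4  KI(SKS)
  →5  I

Answer: DIFFERENT — A ⇓ SK, B ⇓ I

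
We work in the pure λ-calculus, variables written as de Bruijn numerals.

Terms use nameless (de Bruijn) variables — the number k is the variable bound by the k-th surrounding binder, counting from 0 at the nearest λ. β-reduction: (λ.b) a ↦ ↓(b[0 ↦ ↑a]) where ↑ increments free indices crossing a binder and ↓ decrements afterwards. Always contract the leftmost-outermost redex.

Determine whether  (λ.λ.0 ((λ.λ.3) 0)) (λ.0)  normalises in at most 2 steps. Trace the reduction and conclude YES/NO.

  start: (λ.λ.0 ((λ.λ.3) 0)) (λ.0)
  step 1: λ.0 ((λ.λ.λ.0) 0)
  step 2: λ.0 (λ.λ.0)

Answer: YES — reaches normal form λ.0 (λ.λ.0) in 2 ≤ 2 steps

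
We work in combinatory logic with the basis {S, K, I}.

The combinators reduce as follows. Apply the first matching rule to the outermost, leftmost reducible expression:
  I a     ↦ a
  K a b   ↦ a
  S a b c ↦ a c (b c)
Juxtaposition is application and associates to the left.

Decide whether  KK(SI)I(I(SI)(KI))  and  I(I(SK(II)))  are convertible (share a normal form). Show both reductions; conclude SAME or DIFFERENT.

Answer: DIFFERENT — A ⇓ I, B ⇓ SKI

Working:
Term A:
  start: KK(SI)I(I(SI)(KI))
  [1] KI(I(SI)(KI))
  [2] I

Term B:
  start: I(I(SK(II)))
  [1] I(SK(II))
  [2] SK(II)
  [3] SKI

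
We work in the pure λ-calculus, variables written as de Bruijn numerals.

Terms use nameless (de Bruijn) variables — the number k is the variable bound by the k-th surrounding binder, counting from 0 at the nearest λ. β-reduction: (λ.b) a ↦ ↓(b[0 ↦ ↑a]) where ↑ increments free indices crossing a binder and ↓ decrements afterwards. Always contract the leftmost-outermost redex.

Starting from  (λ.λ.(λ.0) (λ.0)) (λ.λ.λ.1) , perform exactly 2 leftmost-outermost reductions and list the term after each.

  start: (λ.λ.(λ.0) (λ.0)) (λ.λ.λ.1)
  →1  λ.(λ.0) (λ.0)
  →2  λ.λ.0

Answer: after 2 steps: λ.λ.0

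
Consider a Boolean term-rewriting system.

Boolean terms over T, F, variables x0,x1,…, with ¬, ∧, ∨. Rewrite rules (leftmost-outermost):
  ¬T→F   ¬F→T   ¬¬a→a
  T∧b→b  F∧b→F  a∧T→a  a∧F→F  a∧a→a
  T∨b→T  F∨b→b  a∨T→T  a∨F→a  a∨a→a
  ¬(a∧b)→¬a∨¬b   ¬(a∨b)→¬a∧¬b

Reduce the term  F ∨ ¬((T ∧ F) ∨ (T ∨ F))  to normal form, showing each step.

  start: F ∨ ¬((T ∧ F) ∨ (T ∨ F))
  [1] ¬((T ∧ F) ∨ (T ∨ F))
  [2] ¬(T ∧ F) ∧ ¬(T ∨ F)
  [3] (¬T ∨ ¬F) ∧ ¬(T ∨ F)
  [4] (F ∨ ¬F) ∧ ¬(T ∨ F)
  [5] ¬F ∧ ¬(T ∨ F)
  [6] T ∧ ¬(T ∨ F)
  [7] ¬(T ∨ F)
  [8] ¬T ∧ ¬F
  [9] F ∧ ¬F
  [10] F

Answer: normal form = F  (in 10 steps)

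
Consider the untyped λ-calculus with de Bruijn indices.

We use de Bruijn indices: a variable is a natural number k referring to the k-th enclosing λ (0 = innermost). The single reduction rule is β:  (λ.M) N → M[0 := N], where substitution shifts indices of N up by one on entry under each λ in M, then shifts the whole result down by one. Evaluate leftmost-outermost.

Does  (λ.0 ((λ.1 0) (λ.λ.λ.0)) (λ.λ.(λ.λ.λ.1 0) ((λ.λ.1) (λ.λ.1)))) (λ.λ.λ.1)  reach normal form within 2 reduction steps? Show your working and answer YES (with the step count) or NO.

Answer: NO — after 2 steps the term is (λ.λ.1) (λ.λ.(λ.λ.λ.1 0) ((λ.λ.1) (λ.λ.1))), not yet normal

Working:
  start: (λ.0 ((λ.1 0) (λ.λ.λ.0)) (λ.λ.(λ.λ.λ.1 0) ((λ.λ.1) (λ.λ.1)))) (λ.λ.λ.1)
  step 1: (λ.λ.λ.1) ((λ.(λ.λ.λ.1) 0) (λ.λ.λ.0)) (λ.λ.(λ.λ.λ.1 0) ((λ.λ.1) (λ.λ.1)))
  step 2: (λ.λ.1) (λ.λ.(λ.λ.λ.1 0) ((λ.λ.1) (λ.λ.1)))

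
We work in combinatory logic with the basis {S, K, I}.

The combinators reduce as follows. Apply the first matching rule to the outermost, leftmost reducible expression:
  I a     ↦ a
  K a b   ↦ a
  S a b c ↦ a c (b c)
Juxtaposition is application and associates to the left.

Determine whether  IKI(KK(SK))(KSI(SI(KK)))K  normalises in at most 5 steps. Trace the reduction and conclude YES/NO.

Answer: YES — reaches normal form S(SI(KK))K in 4 ≤ 5 steps

Reduction:
  start: IKI(KK(SK))(KSI(SI(KK)))K
  →1  KI(KK(SK))(KSI(SI(KK)))K
  →2  I(KSI(SI(KK)))K
  →3  KSI(SI(KK))K
  →4  S(SI(KK))K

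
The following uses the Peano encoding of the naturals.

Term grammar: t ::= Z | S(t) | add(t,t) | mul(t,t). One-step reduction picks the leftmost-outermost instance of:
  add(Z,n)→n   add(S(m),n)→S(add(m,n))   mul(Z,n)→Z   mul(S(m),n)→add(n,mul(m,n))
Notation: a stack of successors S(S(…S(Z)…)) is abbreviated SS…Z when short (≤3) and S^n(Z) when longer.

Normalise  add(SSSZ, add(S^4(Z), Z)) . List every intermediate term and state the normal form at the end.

Answer: normal form = S^7(Z)  (in 9 steps)

Working:
  start: add(SSSZ, add(S^4(Z), Z))
  step 1: S(add(SSZ, add(S^4(Z), Z)))
  step 2: S(S(add(SZ, add(S^4(Z), Z))))
  step 3: S(S(S(add(Z, add(S^4(Z), Z)))))
  step 4: S(S(S(add(S^4(Z), Z))))
  step 5: S(S(S(S(add(SSSZ, Z)))))
  step 6: S(S(S(S(S(add(SSZ, Z))))))
  step 7: S(S(S(S(S(S(add(SZ, Z)))))))
  step 8: S(S(S(S(S(S(S(add(Z, Z))))))))
  step 9: S^7(Z)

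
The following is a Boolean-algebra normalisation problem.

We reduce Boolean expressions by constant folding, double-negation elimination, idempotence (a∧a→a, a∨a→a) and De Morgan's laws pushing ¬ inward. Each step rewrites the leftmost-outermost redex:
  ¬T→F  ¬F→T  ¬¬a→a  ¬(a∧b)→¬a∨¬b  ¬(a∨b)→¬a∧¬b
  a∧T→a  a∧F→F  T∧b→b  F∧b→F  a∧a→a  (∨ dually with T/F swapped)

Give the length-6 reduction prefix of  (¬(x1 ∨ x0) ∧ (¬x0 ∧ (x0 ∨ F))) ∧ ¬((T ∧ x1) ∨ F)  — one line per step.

  start: (¬(x1 ∨ x0) ∧ (¬x0 ∧ (x0 ∨ F))) ∧ ¬((T ∧ x1) ∨ F)
  [1] ((¬x1 ∧ ¬x0) ∧ (¬x0 ∧ (x0 ∨ F))) ∧ ¬((T ∧ x1) ∨ F)
  [2] ((¬x1 ∧ ¬x0) ∧ (¬x0 ∧ x0)) ∧ ¬((T ∧ x1) ∨ F)
  [3] ((¬x1 ∧ ¬x0) ∧ (¬x0 ∧ x0)) ∧ (¬(T ∧ x1) ∧ ¬F)
  [4] ((¬x1 ∧ ¬x0) ∧ (¬x0 ∧ x0)) ∧ ((¬T ∨ ¬x1) ∧ ¬F)
  [5] ((¬x1 ∧ ¬x0) ∧ (¬x0 ∧ x0)) ∧ ((F ∨ ¬x1) ∧ ¬F)
  [6] ((¬x1 ∧ ¬x0) ∧ (¬x0 ∧ x0)) ∧ (¬x1 ∧ ¬F)

Answer: after 6 steps: ((¬x1 ∧ ¬x0) ∧ (¬x0 ∧ x0)) ∧ (¬x1 ∧ ¬F)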